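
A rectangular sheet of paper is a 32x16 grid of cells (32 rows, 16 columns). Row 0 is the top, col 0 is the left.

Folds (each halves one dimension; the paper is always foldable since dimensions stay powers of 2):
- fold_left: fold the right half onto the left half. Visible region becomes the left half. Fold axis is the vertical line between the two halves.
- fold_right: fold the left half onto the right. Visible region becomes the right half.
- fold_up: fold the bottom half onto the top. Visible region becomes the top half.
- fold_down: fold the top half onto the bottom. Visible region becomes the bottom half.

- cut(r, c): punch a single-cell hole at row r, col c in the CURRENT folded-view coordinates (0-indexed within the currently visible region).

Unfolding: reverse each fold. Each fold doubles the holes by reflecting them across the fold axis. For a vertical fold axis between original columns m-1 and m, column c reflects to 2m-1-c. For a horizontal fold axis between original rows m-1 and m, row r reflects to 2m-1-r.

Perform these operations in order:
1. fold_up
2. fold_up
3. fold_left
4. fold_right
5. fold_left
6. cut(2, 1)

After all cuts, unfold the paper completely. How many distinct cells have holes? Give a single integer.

Op 1 fold_up: fold axis h@16; visible region now rows[0,16) x cols[0,16) = 16x16
Op 2 fold_up: fold axis h@8; visible region now rows[0,8) x cols[0,16) = 8x16
Op 3 fold_left: fold axis v@8; visible region now rows[0,8) x cols[0,8) = 8x8
Op 4 fold_right: fold axis v@4; visible region now rows[0,8) x cols[4,8) = 8x4
Op 5 fold_left: fold axis v@6; visible region now rows[0,8) x cols[4,6) = 8x2
Op 6 cut(2, 1): punch at orig (2,5); cuts so far [(2, 5)]; region rows[0,8) x cols[4,6) = 8x2
Unfold 1 (reflect across v@6): 2 holes -> [(2, 5), (2, 6)]
Unfold 2 (reflect across v@4): 4 holes -> [(2, 1), (2, 2), (2, 5), (2, 6)]
Unfold 3 (reflect across v@8): 8 holes -> [(2, 1), (2, 2), (2, 5), (2, 6), (2, 9), (2, 10), (2, 13), (2, 14)]
Unfold 4 (reflect across h@8): 16 holes -> [(2, 1), (2, 2), (2, 5), (2, 6), (2, 9), (2, 10), (2, 13), (2, 14), (13, 1), (13, 2), (13, 5), (13, 6), (13, 9), (13, 10), (13, 13), (13, 14)]
Unfold 5 (reflect across h@16): 32 holes -> [(2, 1), (2, 2), (2, 5), (2, 6), (2, 9), (2, 10), (2, 13), (2, 14), (13, 1), (13, 2), (13, 5), (13, 6), (13, 9), (13, 10), (13, 13), (13, 14), (18, 1), (18, 2), (18, 5), (18, 6), (18, 9), (18, 10), (18, 13), (18, 14), (29, 1), (29, 2), (29, 5), (29, 6), (29, 9), (29, 10), (29, 13), (29, 14)]

Answer: 32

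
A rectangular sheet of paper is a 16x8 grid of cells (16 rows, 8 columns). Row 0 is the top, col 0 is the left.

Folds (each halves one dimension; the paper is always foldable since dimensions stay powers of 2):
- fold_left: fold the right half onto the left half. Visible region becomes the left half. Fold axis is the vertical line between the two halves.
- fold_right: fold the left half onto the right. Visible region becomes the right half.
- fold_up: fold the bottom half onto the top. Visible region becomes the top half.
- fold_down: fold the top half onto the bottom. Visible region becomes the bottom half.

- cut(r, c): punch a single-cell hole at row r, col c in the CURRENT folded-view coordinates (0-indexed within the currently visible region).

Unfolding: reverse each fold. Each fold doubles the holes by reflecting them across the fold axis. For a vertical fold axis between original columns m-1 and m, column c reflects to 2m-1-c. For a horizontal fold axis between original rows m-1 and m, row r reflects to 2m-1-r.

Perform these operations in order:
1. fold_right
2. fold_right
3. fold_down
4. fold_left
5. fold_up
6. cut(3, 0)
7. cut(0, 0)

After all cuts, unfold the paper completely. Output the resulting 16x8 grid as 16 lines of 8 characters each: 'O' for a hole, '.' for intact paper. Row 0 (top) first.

Answer: OOOOOOOO
........
........
OOOOOOOO
OOOOOOOO
........
........
OOOOOOOO
OOOOOOOO
........
........
OOOOOOOO
OOOOOOOO
........
........
OOOOOOOO

Derivation:
Op 1 fold_right: fold axis v@4; visible region now rows[0,16) x cols[4,8) = 16x4
Op 2 fold_right: fold axis v@6; visible region now rows[0,16) x cols[6,8) = 16x2
Op 3 fold_down: fold axis h@8; visible region now rows[8,16) x cols[6,8) = 8x2
Op 4 fold_left: fold axis v@7; visible region now rows[8,16) x cols[6,7) = 8x1
Op 5 fold_up: fold axis h@12; visible region now rows[8,12) x cols[6,7) = 4x1
Op 6 cut(3, 0): punch at orig (11,6); cuts so far [(11, 6)]; region rows[8,12) x cols[6,7) = 4x1
Op 7 cut(0, 0): punch at orig (8,6); cuts so far [(8, 6), (11, 6)]; region rows[8,12) x cols[6,7) = 4x1
Unfold 1 (reflect across h@12): 4 holes -> [(8, 6), (11, 6), (12, 6), (15, 6)]
Unfold 2 (reflect across v@7): 8 holes -> [(8, 6), (8, 7), (11, 6), (11, 7), (12, 6), (12, 7), (15, 6), (15, 7)]
Unfold 3 (reflect across h@8): 16 holes -> [(0, 6), (0, 7), (3, 6), (3, 7), (4, 6), (4, 7), (7, 6), (7, 7), (8, 6), (8, 7), (11, 6), (11, 7), (12, 6), (12, 7), (15, 6), (15, 7)]
Unfold 4 (reflect across v@6): 32 holes -> [(0, 4), (0, 5), (0, 6), (0, 7), (3, 4), (3, 5), (3, 6), (3, 7), (4, 4), (4, 5), (4, 6), (4, 7), (7, 4), (7, 5), (7, 6), (7, 7), (8, 4), (8, 5), (8, 6), (8, 7), (11, 4), (11, 5), (11, 6), (11, 7), (12, 4), (12, 5), (12, 6), (12, 7), (15, 4), (15, 5), (15, 6), (15, 7)]
Unfold 5 (reflect across v@4): 64 holes -> [(0, 0), (0, 1), (0, 2), (0, 3), (0, 4), (0, 5), (0, 6), (0, 7), (3, 0), (3, 1), (3, 2), (3, 3), (3, 4), (3, 5), (3, 6), (3, 7), (4, 0), (4, 1), (4, 2), (4, 3), (4, 4), (4, 5), (4, 6), (4, 7), (7, 0), (7, 1), (7, 2), (7, 3), (7, 4), (7, 5), (7, 6), (7, 7), (8, 0), (8, 1), (8, 2), (8, 3), (8, 4), (8, 5), (8, 6), (8, 7), (11, 0), (11, 1), (11, 2), (11, 3), (11, 4), (11, 5), (11, 6), (11, 7), (12, 0), (12, 1), (12, 2), (12, 3), (12, 4), (12, 5), (12, 6), (12, 7), (15, 0), (15, 1), (15, 2), (15, 3), (15, 4), (15, 5), (15, 6), (15, 7)]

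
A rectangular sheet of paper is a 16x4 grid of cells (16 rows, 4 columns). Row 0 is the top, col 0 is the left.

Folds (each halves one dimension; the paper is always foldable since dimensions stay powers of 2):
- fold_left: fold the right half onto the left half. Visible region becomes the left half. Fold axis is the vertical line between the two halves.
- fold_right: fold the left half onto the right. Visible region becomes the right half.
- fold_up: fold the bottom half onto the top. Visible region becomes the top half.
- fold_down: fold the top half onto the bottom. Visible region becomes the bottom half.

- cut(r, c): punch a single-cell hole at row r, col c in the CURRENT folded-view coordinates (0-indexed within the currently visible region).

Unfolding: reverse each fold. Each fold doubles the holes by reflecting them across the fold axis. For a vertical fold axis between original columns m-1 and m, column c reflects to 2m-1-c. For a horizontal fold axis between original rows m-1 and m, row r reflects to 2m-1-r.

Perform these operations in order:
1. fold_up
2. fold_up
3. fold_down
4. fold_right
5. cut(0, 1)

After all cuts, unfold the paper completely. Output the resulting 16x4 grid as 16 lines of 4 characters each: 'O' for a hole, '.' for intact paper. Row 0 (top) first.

Op 1 fold_up: fold axis h@8; visible region now rows[0,8) x cols[0,4) = 8x4
Op 2 fold_up: fold axis h@4; visible region now rows[0,4) x cols[0,4) = 4x4
Op 3 fold_down: fold axis h@2; visible region now rows[2,4) x cols[0,4) = 2x4
Op 4 fold_right: fold axis v@2; visible region now rows[2,4) x cols[2,4) = 2x2
Op 5 cut(0, 1): punch at orig (2,3); cuts so far [(2, 3)]; region rows[2,4) x cols[2,4) = 2x2
Unfold 1 (reflect across v@2): 2 holes -> [(2, 0), (2, 3)]
Unfold 2 (reflect across h@2): 4 holes -> [(1, 0), (1, 3), (2, 0), (2, 3)]
Unfold 3 (reflect across h@4): 8 holes -> [(1, 0), (1, 3), (2, 0), (2, 3), (5, 0), (5, 3), (6, 0), (6, 3)]
Unfold 4 (reflect across h@8): 16 holes -> [(1, 0), (1, 3), (2, 0), (2, 3), (5, 0), (5, 3), (6, 0), (6, 3), (9, 0), (9, 3), (10, 0), (10, 3), (13, 0), (13, 3), (14, 0), (14, 3)]

Answer: ....
O..O
O..O
....
....
O..O
O..O
....
....
O..O
O..O
....
....
O..O
O..O
....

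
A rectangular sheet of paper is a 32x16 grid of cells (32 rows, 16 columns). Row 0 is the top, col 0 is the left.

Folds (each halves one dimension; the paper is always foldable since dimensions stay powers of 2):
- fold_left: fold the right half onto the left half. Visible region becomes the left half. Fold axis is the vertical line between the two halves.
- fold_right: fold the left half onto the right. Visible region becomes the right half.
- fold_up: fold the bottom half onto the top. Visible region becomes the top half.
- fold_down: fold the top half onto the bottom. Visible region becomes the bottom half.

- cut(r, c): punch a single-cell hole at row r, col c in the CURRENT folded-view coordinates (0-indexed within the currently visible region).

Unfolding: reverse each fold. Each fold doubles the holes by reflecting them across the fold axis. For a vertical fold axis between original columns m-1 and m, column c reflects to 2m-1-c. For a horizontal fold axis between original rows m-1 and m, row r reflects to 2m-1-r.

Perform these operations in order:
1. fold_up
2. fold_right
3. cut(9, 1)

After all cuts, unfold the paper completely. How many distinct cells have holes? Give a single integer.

Answer: 4

Derivation:
Op 1 fold_up: fold axis h@16; visible region now rows[0,16) x cols[0,16) = 16x16
Op 2 fold_right: fold axis v@8; visible region now rows[0,16) x cols[8,16) = 16x8
Op 3 cut(9, 1): punch at orig (9,9); cuts so far [(9, 9)]; region rows[0,16) x cols[8,16) = 16x8
Unfold 1 (reflect across v@8): 2 holes -> [(9, 6), (9, 9)]
Unfold 2 (reflect across h@16): 4 holes -> [(9, 6), (9, 9), (22, 6), (22, 9)]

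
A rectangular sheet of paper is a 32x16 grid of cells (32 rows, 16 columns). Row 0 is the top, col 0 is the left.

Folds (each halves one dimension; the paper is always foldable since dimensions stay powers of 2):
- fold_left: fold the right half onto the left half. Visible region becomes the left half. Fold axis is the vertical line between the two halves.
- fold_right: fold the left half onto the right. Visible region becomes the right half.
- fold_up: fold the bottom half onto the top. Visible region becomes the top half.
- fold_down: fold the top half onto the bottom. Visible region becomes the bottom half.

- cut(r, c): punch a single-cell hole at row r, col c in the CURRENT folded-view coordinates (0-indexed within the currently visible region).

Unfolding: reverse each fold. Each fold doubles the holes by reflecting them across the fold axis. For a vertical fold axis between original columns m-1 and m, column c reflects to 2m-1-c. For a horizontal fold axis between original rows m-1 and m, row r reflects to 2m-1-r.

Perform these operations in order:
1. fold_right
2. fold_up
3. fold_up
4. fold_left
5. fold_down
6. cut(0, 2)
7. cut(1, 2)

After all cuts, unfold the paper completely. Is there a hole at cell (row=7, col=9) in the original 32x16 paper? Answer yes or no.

Answer: no

Derivation:
Op 1 fold_right: fold axis v@8; visible region now rows[0,32) x cols[8,16) = 32x8
Op 2 fold_up: fold axis h@16; visible region now rows[0,16) x cols[8,16) = 16x8
Op 3 fold_up: fold axis h@8; visible region now rows[0,8) x cols[8,16) = 8x8
Op 4 fold_left: fold axis v@12; visible region now rows[0,8) x cols[8,12) = 8x4
Op 5 fold_down: fold axis h@4; visible region now rows[4,8) x cols[8,12) = 4x4
Op 6 cut(0, 2): punch at orig (4,10); cuts so far [(4, 10)]; region rows[4,8) x cols[8,12) = 4x4
Op 7 cut(1, 2): punch at orig (5,10); cuts so far [(4, 10), (5, 10)]; region rows[4,8) x cols[8,12) = 4x4
Unfold 1 (reflect across h@4): 4 holes -> [(2, 10), (3, 10), (4, 10), (5, 10)]
Unfold 2 (reflect across v@12): 8 holes -> [(2, 10), (2, 13), (3, 10), (3, 13), (4, 10), (4, 13), (5, 10), (5, 13)]
Unfold 3 (reflect across h@8): 16 holes -> [(2, 10), (2, 13), (3, 10), (3, 13), (4, 10), (4, 13), (5, 10), (5, 13), (10, 10), (10, 13), (11, 10), (11, 13), (12, 10), (12, 13), (13, 10), (13, 13)]
Unfold 4 (reflect across h@16): 32 holes -> [(2, 10), (2, 13), (3, 10), (3, 13), (4, 10), (4, 13), (5, 10), (5, 13), (10, 10), (10, 13), (11, 10), (11, 13), (12, 10), (12, 13), (13, 10), (13, 13), (18, 10), (18, 13), (19, 10), (19, 13), (20, 10), (20, 13), (21, 10), (21, 13), (26, 10), (26, 13), (27, 10), (27, 13), (28, 10), (28, 13), (29, 10), (29, 13)]
Unfold 5 (reflect across v@8): 64 holes -> [(2, 2), (2, 5), (2, 10), (2, 13), (3, 2), (3, 5), (3, 10), (3, 13), (4, 2), (4, 5), (4, 10), (4, 13), (5, 2), (5, 5), (5, 10), (5, 13), (10, 2), (10, 5), (10, 10), (10, 13), (11, 2), (11, 5), (11, 10), (11, 13), (12, 2), (12, 5), (12, 10), (12, 13), (13, 2), (13, 5), (13, 10), (13, 13), (18, 2), (18, 5), (18, 10), (18, 13), (19, 2), (19, 5), (19, 10), (19, 13), (20, 2), (20, 5), (20, 10), (20, 13), (21, 2), (21, 5), (21, 10), (21, 13), (26, 2), (26, 5), (26, 10), (26, 13), (27, 2), (27, 5), (27, 10), (27, 13), (28, 2), (28, 5), (28, 10), (28, 13), (29, 2), (29, 5), (29, 10), (29, 13)]
Holes: [(2, 2), (2, 5), (2, 10), (2, 13), (3, 2), (3, 5), (3, 10), (3, 13), (4, 2), (4, 5), (4, 10), (4, 13), (5, 2), (5, 5), (5, 10), (5, 13), (10, 2), (10, 5), (10, 10), (10, 13), (11, 2), (11, 5), (11, 10), (11, 13), (12, 2), (12, 5), (12, 10), (12, 13), (13, 2), (13, 5), (13, 10), (13, 13), (18, 2), (18, 5), (18, 10), (18, 13), (19, 2), (19, 5), (19, 10), (19, 13), (20, 2), (20, 5), (20, 10), (20, 13), (21, 2), (21, 5), (21, 10), (21, 13), (26, 2), (26, 5), (26, 10), (26, 13), (27, 2), (27, 5), (27, 10), (27, 13), (28, 2), (28, 5), (28, 10), (28, 13), (29, 2), (29, 5), (29, 10), (29, 13)]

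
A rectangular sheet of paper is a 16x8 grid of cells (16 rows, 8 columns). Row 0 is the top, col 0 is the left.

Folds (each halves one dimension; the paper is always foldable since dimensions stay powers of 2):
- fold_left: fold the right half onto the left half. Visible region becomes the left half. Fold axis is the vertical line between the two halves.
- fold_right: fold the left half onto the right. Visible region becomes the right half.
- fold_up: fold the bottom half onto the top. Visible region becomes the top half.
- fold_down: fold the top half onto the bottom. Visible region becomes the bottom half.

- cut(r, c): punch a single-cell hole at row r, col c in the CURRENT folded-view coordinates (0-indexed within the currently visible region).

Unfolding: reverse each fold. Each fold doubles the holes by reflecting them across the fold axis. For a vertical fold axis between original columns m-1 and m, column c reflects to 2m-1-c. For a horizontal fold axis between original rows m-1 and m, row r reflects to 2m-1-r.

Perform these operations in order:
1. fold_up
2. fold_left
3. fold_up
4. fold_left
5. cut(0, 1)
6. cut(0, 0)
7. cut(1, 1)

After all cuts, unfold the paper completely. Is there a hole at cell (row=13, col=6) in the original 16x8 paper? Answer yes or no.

Answer: no

Derivation:
Op 1 fold_up: fold axis h@8; visible region now rows[0,8) x cols[0,8) = 8x8
Op 2 fold_left: fold axis v@4; visible region now rows[0,8) x cols[0,4) = 8x4
Op 3 fold_up: fold axis h@4; visible region now rows[0,4) x cols[0,4) = 4x4
Op 4 fold_left: fold axis v@2; visible region now rows[0,4) x cols[0,2) = 4x2
Op 5 cut(0, 1): punch at orig (0,1); cuts so far [(0, 1)]; region rows[0,4) x cols[0,2) = 4x2
Op 6 cut(0, 0): punch at orig (0,0); cuts so far [(0, 0), (0, 1)]; region rows[0,4) x cols[0,2) = 4x2
Op 7 cut(1, 1): punch at orig (1,1); cuts so far [(0, 0), (0, 1), (1, 1)]; region rows[0,4) x cols[0,2) = 4x2
Unfold 1 (reflect across v@2): 6 holes -> [(0, 0), (0, 1), (0, 2), (0, 3), (1, 1), (1, 2)]
Unfold 2 (reflect across h@4): 12 holes -> [(0, 0), (0, 1), (0, 2), (0, 3), (1, 1), (1, 2), (6, 1), (6, 2), (7, 0), (7, 1), (7, 2), (7, 3)]
Unfold 3 (reflect across v@4): 24 holes -> [(0, 0), (0, 1), (0, 2), (0, 3), (0, 4), (0, 5), (0, 6), (0, 7), (1, 1), (1, 2), (1, 5), (1, 6), (6, 1), (6, 2), (6, 5), (6, 6), (7, 0), (7, 1), (7, 2), (7, 3), (7, 4), (7, 5), (7, 6), (7, 7)]
Unfold 4 (reflect across h@8): 48 holes -> [(0, 0), (0, 1), (0, 2), (0, 3), (0, 4), (0, 5), (0, 6), (0, 7), (1, 1), (1, 2), (1, 5), (1, 6), (6, 1), (6, 2), (6, 5), (6, 6), (7, 0), (7, 1), (7, 2), (7, 3), (7, 4), (7, 5), (7, 6), (7, 7), (8, 0), (8, 1), (8, 2), (8, 3), (8, 4), (8, 5), (8, 6), (8, 7), (9, 1), (9, 2), (9, 5), (9, 6), (14, 1), (14, 2), (14, 5), (14, 6), (15, 0), (15, 1), (15, 2), (15, 3), (15, 4), (15, 5), (15, 6), (15, 7)]
Holes: [(0, 0), (0, 1), (0, 2), (0, 3), (0, 4), (0, 5), (0, 6), (0, 7), (1, 1), (1, 2), (1, 5), (1, 6), (6, 1), (6, 2), (6, 5), (6, 6), (7, 0), (7, 1), (7, 2), (7, 3), (7, 4), (7, 5), (7, 6), (7, 7), (8, 0), (8, 1), (8, 2), (8, 3), (8, 4), (8, 5), (8, 6), (8, 7), (9, 1), (9, 2), (9, 5), (9, 6), (14, 1), (14, 2), (14, 5), (14, 6), (15, 0), (15, 1), (15, 2), (15, 3), (15, 4), (15, 5), (15, 6), (15, 7)]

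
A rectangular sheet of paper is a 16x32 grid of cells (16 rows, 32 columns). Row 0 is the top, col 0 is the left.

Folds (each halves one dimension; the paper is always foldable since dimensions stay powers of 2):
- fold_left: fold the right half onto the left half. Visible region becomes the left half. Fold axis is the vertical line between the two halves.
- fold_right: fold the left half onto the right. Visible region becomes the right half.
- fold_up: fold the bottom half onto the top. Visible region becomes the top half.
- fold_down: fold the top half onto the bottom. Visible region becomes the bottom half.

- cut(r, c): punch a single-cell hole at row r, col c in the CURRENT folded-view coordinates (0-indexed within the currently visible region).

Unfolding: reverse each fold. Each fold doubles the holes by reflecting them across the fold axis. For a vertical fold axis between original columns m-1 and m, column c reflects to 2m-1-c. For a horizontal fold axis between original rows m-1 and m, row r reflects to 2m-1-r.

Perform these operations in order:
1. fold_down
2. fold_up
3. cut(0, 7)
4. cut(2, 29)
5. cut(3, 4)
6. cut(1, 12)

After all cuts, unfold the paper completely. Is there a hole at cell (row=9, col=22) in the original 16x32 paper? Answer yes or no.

Op 1 fold_down: fold axis h@8; visible region now rows[8,16) x cols[0,32) = 8x32
Op 2 fold_up: fold axis h@12; visible region now rows[8,12) x cols[0,32) = 4x32
Op 3 cut(0, 7): punch at orig (8,7); cuts so far [(8, 7)]; region rows[8,12) x cols[0,32) = 4x32
Op 4 cut(2, 29): punch at orig (10,29); cuts so far [(8, 7), (10, 29)]; region rows[8,12) x cols[0,32) = 4x32
Op 5 cut(3, 4): punch at orig (11,4); cuts so far [(8, 7), (10, 29), (11, 4)]; region rows[8,12) x cols[0,32) = 4x32
Op 6 cut(1, 12): punch at orig (9,12); cuts so far [(8, 7), (9, 12), (10, 29), (11, 4)]; region rows[8,12) x cols[0,32) = 4x32
Unfold 1 (reflect across h@12): 8 holes -> [(8, 7), (9, 12), (10, 29), (11, 4), (12, 4), (13, 29), (14, 12), (15, 7)]
Unfold 2 (reflect across h@8): 16 holes -> [(0, 7), (1, 12), (2, 29), (3, 4), (4, 4), (5, 29), (6, 12), (7, 7), (8, 7), (9, 12), (10, 29), (11, 4), (12, 4), (13, 29), (14, 12), (15, 7)]
Holes: [(0, 7), (1, 12), (2, 29), (3, 4), (4, 4), (5, 29), (6, 12), (7, 7), (8, 7), (9, 12), (10, 29), (11, 4), (12, 4), (13, 29), (14, 12), (15, 7)]

Answer: no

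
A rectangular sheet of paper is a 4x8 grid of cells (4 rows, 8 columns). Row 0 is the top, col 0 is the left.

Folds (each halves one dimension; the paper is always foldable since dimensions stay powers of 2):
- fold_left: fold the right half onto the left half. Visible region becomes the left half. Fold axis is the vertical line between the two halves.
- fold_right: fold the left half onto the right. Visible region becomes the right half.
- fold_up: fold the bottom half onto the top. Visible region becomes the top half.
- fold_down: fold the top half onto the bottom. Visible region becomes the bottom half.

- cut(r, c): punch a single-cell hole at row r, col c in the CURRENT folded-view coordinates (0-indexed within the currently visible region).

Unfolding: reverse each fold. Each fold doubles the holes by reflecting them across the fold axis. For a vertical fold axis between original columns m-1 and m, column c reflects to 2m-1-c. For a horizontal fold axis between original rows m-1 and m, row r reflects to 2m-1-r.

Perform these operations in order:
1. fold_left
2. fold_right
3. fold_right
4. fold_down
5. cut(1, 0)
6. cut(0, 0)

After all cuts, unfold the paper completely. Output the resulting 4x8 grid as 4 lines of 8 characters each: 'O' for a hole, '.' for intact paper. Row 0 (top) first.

Op 1 fold_left: fold axis v@4; visible region now rows[0,4) x cols[0,4) = 4x4
Op 2 fold_right: fold axis v@2; visible region now rows[0,4) x cols[2,4) = 4x2
Op 3 fold_right: fold axis v@3; visible region now rows[0,4) x cols[3,4) = 4x1
Op 4 fold_down: fold axis h@2; visible region now rows[2,4) x cols[3,4) = 2x1
Op 5 cut(1, 0): punch at orig (3,3); cuts so far [(3, 3)]; region rows[2,4) x cols[3,4) = 2x1
Op 6 cut(0, 0): punch at orig (2,3); cuts so far [(2, 3), (3, 3)]; region rows[2,4) x cols[3,4) = 2x1
Unfold 1 (reflect across h@2): 4 holes -> [(0, 3), (1, 3), (2, 3), (3, 3)]
Unfold 2 (reflect across v@3): 8 holes -> [(0, 2), (0, 3), (1, 2), (1, 3), (2, 2), (2, 3), (3, 2), (3, 3)]
Unfold 3 (reflect across v@2): 16 holes -> [(0, 0), (0, 1), (0, 2), (0, 3), (1, 0), (1, 1), (1, 2), (1, 3), (2, 0), (2, 1), (2, 2), (2, 3), (3, 0), (3, 1), (3, 2), (3, 3)]
Unfold 4 (reflect across v@4): 32 holes -> [(0, 0), (0, 1), (0, 2), (0, 3), (0, 4), (0, 5), (0, 6), (0, 7), (1, 0), (1, 1), (1, 2), (1, 3), (1, 4), (1, 5), (1, 6), (1, 7), (2, 0), (2, 1), (2, 2), (2, 3), (2, 4), (2, 5), (2, 6), (2, 7), (3, 0), (3, 1), (3, 2), (3, 3), (3, 4), (3, 5), (3, 6), (3, 7)]

Answer: OOOOOOOO
OOOOOOOO
OOOOOOOO
OOOOOOOO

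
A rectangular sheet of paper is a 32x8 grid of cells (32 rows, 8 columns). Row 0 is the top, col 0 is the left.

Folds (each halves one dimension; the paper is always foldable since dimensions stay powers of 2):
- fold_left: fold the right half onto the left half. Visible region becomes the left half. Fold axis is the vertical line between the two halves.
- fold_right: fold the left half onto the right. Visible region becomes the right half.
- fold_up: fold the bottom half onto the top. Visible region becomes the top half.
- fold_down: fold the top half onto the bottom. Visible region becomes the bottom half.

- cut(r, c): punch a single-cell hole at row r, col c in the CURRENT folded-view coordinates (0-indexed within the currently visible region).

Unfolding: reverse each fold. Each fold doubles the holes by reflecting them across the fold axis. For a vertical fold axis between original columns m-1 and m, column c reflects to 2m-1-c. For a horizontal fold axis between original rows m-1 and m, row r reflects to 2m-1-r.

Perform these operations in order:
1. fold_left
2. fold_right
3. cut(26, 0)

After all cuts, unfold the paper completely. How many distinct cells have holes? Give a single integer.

Answer: 4

Derivation:
Op 1 fold_left: fold axis v@4; visible region now rows[0,32) x cols[0,4) = 32x4
Op 2 fold_right: fold axis v@2; visible region now rows[0,32) x cols[2,4) = 32x2
Op 3 cut(26, 0): punch at orig (26,2); cuts so far [(26, 2)]; region rows[0,32) x cols[2,4) = 32x2
Unfold 1 (reflect across v@2): 2 holes -> [(26, 1), (26, 2)]
Unfold 2 (reflect across v@4): 4 holes -> [(26, 1), (26, 2), (26, 5), (26, 6)]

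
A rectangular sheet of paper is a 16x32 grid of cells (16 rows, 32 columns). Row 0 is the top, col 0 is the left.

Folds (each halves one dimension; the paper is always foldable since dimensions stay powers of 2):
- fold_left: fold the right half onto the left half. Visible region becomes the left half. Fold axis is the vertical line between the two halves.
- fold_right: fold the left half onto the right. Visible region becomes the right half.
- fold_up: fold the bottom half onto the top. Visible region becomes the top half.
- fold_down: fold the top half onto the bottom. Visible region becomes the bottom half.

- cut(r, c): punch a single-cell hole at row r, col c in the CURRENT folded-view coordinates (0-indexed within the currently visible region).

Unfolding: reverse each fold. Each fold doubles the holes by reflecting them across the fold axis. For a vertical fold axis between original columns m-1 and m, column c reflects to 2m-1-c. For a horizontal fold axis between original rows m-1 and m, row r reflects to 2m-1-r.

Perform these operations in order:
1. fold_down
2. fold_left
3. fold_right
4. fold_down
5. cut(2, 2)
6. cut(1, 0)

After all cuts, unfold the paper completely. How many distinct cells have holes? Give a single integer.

Answer: 32

Derivation:
Op 1 fold_down: fold axis h@8; visible region now rows[8,16) x cols[0,32) = 8x32
Op 2 fold_left: fold axis v@16; visible region now rows[8,16) x cols[0,16) = 8x16
Op 3 fold_right: fold axis v@8; visible region now rows[8,16) x cols[8,16) = 8x8
Op 4 fold_down: fold axis h@12; visible region now rows[12,16) x cols[8,16) = 4x8
Op 5 cut(2, 2): punch at orig (14,10); cuts so far [(14, 10)]; region rows[12,16) x cols[8,16) = 4x8
Op 6 cut(1, 0): punch at orig (13,8); cuts so far [(13, 8), (14, 10)]; region rows[12,16) x cols[8,16) = 4x8
Unfold 1 (reflect across h@12): 4 holes -> [(9, 10), (10, 8), (13, 8), (14, 10)]
Unfold 2 (reflect across v@8): 8 holes -> [(9, 5), (9, 10), (10, 7), (10, 8), (13, 7), (13, 8), (14, 5), (14, 10)]
Unfold 3 (reflect across v@16): 16 holes -> [(9, 5), (9, 10), (9, 21), (9, 26), (10, 7), (10, 8), (10, 23), (10, 24), (13, 7), (13, 8), (13, 23), (13, 24), (14, 5), (14, 10), (14, 21), (14, 26)]
Unfold 4 (reflect across h@8): 32 holes -> [(1, 5), (1, 10), (1, 21), (1, 26), (2, 7), (2, 8), (2, 23), (2, 24), (5, 7), (5, 8), (5, 23), (5, 24), (6, 5), (6, 10), (6, 21), (6, 26), (9, 5), (9, 10), (9, 21), (9, 26), (10, 7), (10, 8), (10, 23), (10, 24), (13, 7), (13, 8), (13, 23), (13, 24), (14, 5), (14, 10), (14, 21), (14, 26)]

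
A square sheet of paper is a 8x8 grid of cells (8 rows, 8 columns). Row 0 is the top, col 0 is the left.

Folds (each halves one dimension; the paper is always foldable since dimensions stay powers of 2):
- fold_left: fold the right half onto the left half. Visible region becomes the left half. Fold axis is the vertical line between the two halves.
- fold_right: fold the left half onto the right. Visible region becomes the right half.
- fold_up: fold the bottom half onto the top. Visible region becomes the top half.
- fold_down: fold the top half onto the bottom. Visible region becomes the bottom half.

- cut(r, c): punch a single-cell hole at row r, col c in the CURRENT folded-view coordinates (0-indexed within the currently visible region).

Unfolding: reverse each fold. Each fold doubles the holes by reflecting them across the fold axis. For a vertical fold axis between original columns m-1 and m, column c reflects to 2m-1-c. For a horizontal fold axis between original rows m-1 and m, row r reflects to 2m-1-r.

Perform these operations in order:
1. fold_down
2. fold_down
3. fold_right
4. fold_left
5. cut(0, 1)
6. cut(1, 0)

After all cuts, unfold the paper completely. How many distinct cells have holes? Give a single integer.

Op 1 fold_down: fold axis h@4; visible region now rows[4,8) x cols[0,8) = 4x8
Op 2 fold_down: fold axis h@6; visible region now rows[6,8) x cols[0,8) = 2x8
Op 3 fold_right: fold axis v@4; visible region now rows[6,8) x cols[4,8) = 2x4
Op 4 fold_left: fold axis v@6; visible region now rows[6,8) x cols[4,6) = 2x2
Op 5 cut(0, 1): punch at orig (6,5); cuts so far [(6, 5)]; region rows[6,8) x cols[4,6) = 2x2
Op 6 cut(1, 0): punch at orig (7,4); cuts so far [(6, 5), (7, 4)]; region rows[6,8) x cols[4,6) = 2x2
Unfold 1 (reflect across v@6): 4 holes -> [(6, 5), (6, 6), (7, 4), (7, 7)]
Unfold 2 (reflect across v@4): 8 holes -> [(6, 1), (6, 2), (6, 5), (6, 6), (7, 0), (7, 3), (7, 4), (7, 7)]
Unfold 3 (reflect across h@6): 16 holes -> [(4, 0), (4, 3), (4, 4), (4, 7), (5, 1), (5, 2), (5, 5), (5, 6), (6, 1), (6, 2), (6, 5), (6, 6), (7, 0), (7, 3), (7, 4), (7, 7)]
Unfold 4 (reflect across h@4): 32 holes -> [(0, 0), (0, 3), (0, 4), (0, 7), (1, 1), (1, 2), (1, 5), (1, 6), (2, 1), (2, 2), (2, 5), (2, 6), (3, 0), (3, 3), (3, 4), (3, 7), (4, 0), (4, 3), (4, 4), (4, 7), (5, 1), (5, 2), (5, 5), (5, 6), (6, 1), (6, 2), (6, 5), (6, 6), (7, 0), (7, 3), (7, 4), (7, 7)]

Answer: 32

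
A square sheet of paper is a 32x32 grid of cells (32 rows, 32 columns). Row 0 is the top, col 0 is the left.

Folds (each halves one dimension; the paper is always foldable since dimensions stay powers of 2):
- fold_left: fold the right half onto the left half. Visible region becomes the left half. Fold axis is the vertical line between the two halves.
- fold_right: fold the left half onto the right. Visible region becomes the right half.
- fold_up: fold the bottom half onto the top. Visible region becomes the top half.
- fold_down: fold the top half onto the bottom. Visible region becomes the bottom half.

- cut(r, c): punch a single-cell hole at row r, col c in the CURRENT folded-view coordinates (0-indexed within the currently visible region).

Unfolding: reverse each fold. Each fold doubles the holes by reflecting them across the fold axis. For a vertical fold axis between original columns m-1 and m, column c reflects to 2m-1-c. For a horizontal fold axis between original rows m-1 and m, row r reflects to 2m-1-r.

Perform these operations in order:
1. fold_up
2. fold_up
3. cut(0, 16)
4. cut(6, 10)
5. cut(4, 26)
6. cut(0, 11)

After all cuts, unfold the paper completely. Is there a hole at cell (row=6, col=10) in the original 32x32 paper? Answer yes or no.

Op 1 fold_up: fold axis h@16; visible region now rows[0,16) x cols[0,32) = 16x32
Op 2 fold_up: fold axis h@8; visible region now rows[0,8) x cols[0,32) = 8x32
Op 3 cut(0, 16): punch at orig (0,16); cuts so far [(0, 16)]; region rows[0,8) x cols[0,32) = 8x32
Op 4 cut(6, 10): punch at orig (6,10); cuts so far [(0, 16), (6, 10)]; region rows[0,8) x cols[0,32) = 8x32
Op 5 cut(4, 26): punch at orig (4,26); cuts so far [(0, 16), (4, 26), (6, 10)]; region rows[0,8) x cols[0,32) = 8x32
Op 6 cut(0, 11): punch at orig (0,11); cuts so far [(0, 11), (0, 16), (4, 26), (6, 10)]; region rows[0,8) x cols[0,32) = 8x32
Unfold 1 (reflect across h@8): 8 holes -> [(0, 11), (0, 16), (4, 26), (6, 10), (9, 10), (11, 26), (15, 11), (15, 16)]
Unfold 2 (reflect across h@16): 16 holes -> [(0, 11), (0, 16), (4, 26), (6, 10), (9, 10), (11, 26), (15, 11), (15, 16), (16, 11), (16, 16), (20, 26), (22, 10), (25, 10), (27, 26), (31, 11), (31, 16)]
Holes: [(0, 11), (0, 16), (4, 26), (6, 10), (9, 10), (11, 26), (15, 11), (15, 16), (16, 11), (16, 16), (20, 26), (22, 10), (25, 10), (27, 26), (31, 11), (31, 16)]

Answer: yes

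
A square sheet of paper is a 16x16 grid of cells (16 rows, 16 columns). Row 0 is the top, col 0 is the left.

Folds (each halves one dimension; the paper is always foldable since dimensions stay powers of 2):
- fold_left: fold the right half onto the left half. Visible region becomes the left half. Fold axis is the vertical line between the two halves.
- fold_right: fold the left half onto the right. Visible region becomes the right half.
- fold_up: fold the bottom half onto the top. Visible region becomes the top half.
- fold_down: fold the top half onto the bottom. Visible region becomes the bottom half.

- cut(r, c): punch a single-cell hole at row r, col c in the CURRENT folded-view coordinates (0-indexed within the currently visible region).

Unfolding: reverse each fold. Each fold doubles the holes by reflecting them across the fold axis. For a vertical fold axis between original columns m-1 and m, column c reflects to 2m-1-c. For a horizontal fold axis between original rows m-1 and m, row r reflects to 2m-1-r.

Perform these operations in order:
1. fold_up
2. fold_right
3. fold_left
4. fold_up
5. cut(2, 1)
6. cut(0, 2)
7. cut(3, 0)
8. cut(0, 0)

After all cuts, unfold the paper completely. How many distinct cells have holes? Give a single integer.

Op 1 fold_up: fold axis h@8; visible region now rows[0,8) x cols[0,16) = 8x16
Op 2 fold_right: fold axis v@8; visible region now rows[0,8) x cols[8,16) = 8x8
Op 3 fold_left: fold axis v@12; visible region now rows[0,8) x cols[8,12) = 8x4
Op 4 fold_up: fold axis h@4; visible region now rows[0,4) x cols[8,12) = 4x4
Op 5 cut(2, 1): punch at orig (2,9); cuts so far [(2, 9)]; region rows[0,4) x cols[8,12) = 4x4
Op 6 cut(0, 2): punch at orig (0,10); cuts so far [(0, 10), (2, 9)]; region rows[0,4) x cols[8,12) = 4x4
Op 7 cut(3, 0): punch at orig (3,8); cuts so far [(0, 10), (2, 9), (3, 8)]; region rows[0,4) x cols[8,12) = 4x4
Op 8 cut(0, 0): punch at orig (0,8); cuts so far [(0, 8), (0, 10), (2, 9), (3, 8)]; region rows[0,4) x cols[8,12) = 4x4
Unfold 1 (reflect across h@4): 8 holes -> [(0, 8), (0, 10), (2, 9), (3, 8), (4, 8), (5, 9), (7, 8), (7, 10)]
Unfold 2 (reflect across v@12): 16 holes -> [(0, 8), (0, 10), (0, 13), (0, 15), (2, 9), (2, 14), (3, 8), (3, 15), (4, 8), (4, 15), (5, 9), (5, 14), (7, 8), (7, 10), (7, 13), (7, 15)]
Unfold 3 (reflect across v@8): 32 holes -> [(0, 0), (0, 2), (0, 5), (0, 7), (0, 8), (0, 10), (0, 13), (0, 15), (2, 1), (2, 6), (2, 9), (2, 14), (3, 0), (3, 7), (3, 8), (3, 15), (4, 0), (4, 7), (4, 8), (4, 15), (5, 1), (5, 6), (5, 9), (5, 14), (7, 0), (7, 2), (7, 5), (7, 7), (7, 8), (7, 10), (7, 13), (7, 15)]
Unfold 4 (reflect across h@8): 64 holes -> [(0, 0), (0, 2), (0, 5), (0, 7), (0, 8), (0, 10), (0, 13), (0, 15), (2, 1), (2, 6), (2, 9), (2, 14), (3, 0), (3, 7), (3, 8), (3, 15), (4, 0), (4, 7), (4, 8), (4, 15), (5, 1), (5, 6), (5, 9), (5, 14), (7, 0), (7, 2), (7, 5), (7, 7), (7, 8), (7, 10), (7, 13), (7, 15), (8, 0), (8, 2), (8, 5), (8, 7), (8, 8), (8, 10), (8, 13), (8, 15), (10, 1), (10, 6), (10, 9), (10, 14), (11, 0), (11, 7), (11, 8), (11, 15), (12, 0), (12, 7), (12, 8), (12, 15), (13, 1), (13, 6), (13, 9), (13, 14), (15, 0), (15, 2), (15, 5), (15, 7), (15, 8), (15, 10), (15, 13), (15, 15)]

Answer: 64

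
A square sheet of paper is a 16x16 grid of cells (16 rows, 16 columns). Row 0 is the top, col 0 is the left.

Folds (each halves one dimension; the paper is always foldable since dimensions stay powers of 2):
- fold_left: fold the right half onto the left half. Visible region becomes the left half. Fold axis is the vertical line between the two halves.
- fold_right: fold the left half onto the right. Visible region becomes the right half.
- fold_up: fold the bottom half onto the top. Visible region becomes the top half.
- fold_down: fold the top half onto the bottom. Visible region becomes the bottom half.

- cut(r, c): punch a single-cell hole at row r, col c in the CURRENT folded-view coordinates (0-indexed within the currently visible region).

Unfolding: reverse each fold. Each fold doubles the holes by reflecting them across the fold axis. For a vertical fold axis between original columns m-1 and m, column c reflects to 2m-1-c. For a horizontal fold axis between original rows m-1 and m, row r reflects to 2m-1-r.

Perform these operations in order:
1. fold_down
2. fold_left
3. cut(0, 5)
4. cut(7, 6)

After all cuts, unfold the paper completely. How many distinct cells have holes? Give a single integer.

Op 1 fold_down: fold axis h@8; visible region now rows[8,16) x cols[0,16) = 8x16
Op 2 fold_left: fold axis v@8; visible region now rows[8,16) x cols[0,8) = 8x8
Op 3 cut(0, 5): punch at orig (8,5); cuts so far [(8, 5)]; region rows[8,16) x cols[0,8) = 8x8
Op 4 cut(7, 6): punch at orig (15,6); cuts so far [(8, 5), (15, 6)]; region rows[8,16) x cols[0,8) = 8x8
Unfold 1 (reflect across v@8): 4 holes -> [(8, 5), (8, 10), (15, 6), (15, 9)]
Unfold 2 (reflect across h@8): 8 holes -> [(0, 6), (0, 9), (7, 5), (7, 10), (8, 5), (8, 10), (15, 6), (15, 9)]

Answer: 8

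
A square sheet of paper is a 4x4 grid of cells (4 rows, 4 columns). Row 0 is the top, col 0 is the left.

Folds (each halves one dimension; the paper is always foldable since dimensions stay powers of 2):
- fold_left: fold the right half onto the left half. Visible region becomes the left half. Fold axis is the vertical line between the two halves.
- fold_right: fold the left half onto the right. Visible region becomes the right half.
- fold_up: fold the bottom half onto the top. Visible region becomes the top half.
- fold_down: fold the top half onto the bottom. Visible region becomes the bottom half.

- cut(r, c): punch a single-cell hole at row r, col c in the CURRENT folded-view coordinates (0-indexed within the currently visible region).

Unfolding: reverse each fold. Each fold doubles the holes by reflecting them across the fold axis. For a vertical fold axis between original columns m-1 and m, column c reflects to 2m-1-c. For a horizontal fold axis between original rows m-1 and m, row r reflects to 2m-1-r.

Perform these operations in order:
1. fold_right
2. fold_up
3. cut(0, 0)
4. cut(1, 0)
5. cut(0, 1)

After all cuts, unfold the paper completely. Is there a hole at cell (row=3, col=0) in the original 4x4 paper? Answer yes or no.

Answer: yes

Derivation:
Op 1 fold_right: fold axis v@2; visible region now rows[0,4) x cols[2,4) = 4x2
Op 2 fold_up: fold axis h@2; visible region now rows[0,2) x cols[2,4) = 2x2
Op 3 cut(0, 0): punch at orig (0,2); cuts so far [(0, 2)]; region rows[0,2) x cols[2,4) = 2x2
Op 4 cut(1, 0): punch at orig (1,2); cuts so far [(0, 2), (1, 2)]; region rows[0,2) x cols[2,4) = 2x2
Op 5 cut(0, 1): punch at orig (0,3); cuts so far [(0, 2), (0, 3), (1, 2)]; region rows[0,2) x cols[2,4) = 2x2
Unfold 1 (reflect across h@2): 6 holes -> [(0, 2), (0, 3), (1, 2), (2, 2), (3, 2), (3, 3)]
Unfold 2 (reflect across v@2): 12 holes -> [(0, 0), (0, 1), (0, 2), (0, 3), (1, 1), (1, 2), (2, 1), (2, 2), (3, 0), (3, 1), (3, 2), (3, 3)]
Holes: [(0, 0), (0, 1), (0, 2), (0, 3), (1, 1), (1, 2), (2, 1), (2, 2), (3, 0), (3, 1), (3, 2), (3, 3)]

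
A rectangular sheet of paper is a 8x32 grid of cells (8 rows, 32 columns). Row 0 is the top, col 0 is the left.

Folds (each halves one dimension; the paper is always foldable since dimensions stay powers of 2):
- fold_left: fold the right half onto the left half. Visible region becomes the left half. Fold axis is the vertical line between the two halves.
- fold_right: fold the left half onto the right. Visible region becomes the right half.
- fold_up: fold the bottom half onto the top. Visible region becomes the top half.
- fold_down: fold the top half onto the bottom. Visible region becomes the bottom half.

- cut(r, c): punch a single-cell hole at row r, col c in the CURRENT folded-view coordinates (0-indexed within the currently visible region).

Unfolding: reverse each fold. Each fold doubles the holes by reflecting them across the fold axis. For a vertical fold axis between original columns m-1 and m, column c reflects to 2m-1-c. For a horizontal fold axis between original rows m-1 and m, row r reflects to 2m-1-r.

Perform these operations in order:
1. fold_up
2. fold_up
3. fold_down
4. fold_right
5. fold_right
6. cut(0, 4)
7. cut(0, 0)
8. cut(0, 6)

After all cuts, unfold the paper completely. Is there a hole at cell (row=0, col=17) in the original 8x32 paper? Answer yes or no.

Answer: yes

Derivation:
Op 1 fold_up: fold axis h@4; visible region now rows[0,4) x cols[0,32) = 4x32
Op 2 fold_up: fold axis h@2; visible region now rows[0,2) x cols[0,32) = 2x32
Op 3 fold_down: fold axis h@1; visible region now rows[1,2) x cols[0,32) = 1x32
Op 4 fold_right: fold axis v@16; visible region now rows[1,2) x cols[16,32) = 1x16
Op 5 fold_right: fold axis v@24; visible region now rows[1,2) x cols[24,32) = 1x8
Op 6 cut(0, 4): punch at orig (1,28); cuts so far [(1, 28)]; region rows[1,2) x cols[24,32) = 1x8
Op 7 cut(0, 0): punch at orig (1,24); cuts so far [(1, 24), (1, 28)]; region rows[1,2) x cols[24,32) = 1x8
Op 8 cut(0, 6): punch at orig (1,30); cuts so far [(1, 24), (1, 28), (1, 30)]; region rows[1,2) x cols[24,32) = 1x8
Unfold 1 (reflect across v@24): 6 holes -> [(1, 17), (1, 19), (1, 23), (1, 24), (1, 28), (1, 30)]
Unfold 2 (reflect across v@16): 12 holes -> [(1, 1), (1, 3), (1, 7), (1, 8), (1, 12), (1, 14), (1, 17), (1, 19), (1, 23), (1, 24), (1, 28), (1, 30)]
Unfold 3 (reflect across h@1): 24 holes -> [(0, 1), (0, 3), (0, 7), (0, 8), (0, 12), (0, 14), (0, 17), (0, 19), (0, 23), (0, 24), (0, 28), (0, 30), (1, 1), (1, 3), (1, 7), (1, 8), (1, 12), (1, 14), (1, 17), (1, 19), (1, 23), (1, 24), (1, 28), (1, 30)]
Unfold 4 (reflect across h@2): 48 holes -> [(0, 1), (0, 3), (0, 7), (0, 8), (0, 12), (0, 14), (0, 17), (0, 19), (0, 23), (0, 24), (0, 28), (0, 30), (1, 1), (1, 3), (1, 7), (1, 8), (1, 12), (1, 14), (1, 17), (1, 19), (1, 23), (1, 24), (1, 28), (1, 30), (2, 1), (2, 3), (2, 7), (2, 8), (2, 12), (2, 14), (2, 17), (2, 19), (2, 23), (2, 24), (2, 28), (2, 30), (3, 1), (3, 3), (3, 7), (3, 8), (3, 12), (3, 14), (3, 17), (3, 19), (3, 23), (3, 24), (3, 28), (3, 30)]
Unfold 5 (reflect across h@4): 96 holes -> [(0, 1), (0, 3), (0, 7), (0, 8), (0, 12), (0, 14), (0, 17), (0, 19), (0, 23), (0, 24), (0, 28), (0, 30), (1, 1), (1, 3), (1, 7), (1, 8), (1, 12), (1, 14), (1, 17), (1, 19), (1, 23), (1, 24), (1, 28), (1, 30), (2, 1), (2, 3), (2, 7), (2, 8), (2, 12), (2, 14), (2, 17), (2, 19), (2, 23), (2, 24), (2, 28), (2, 30), (3, 1), (3, 3), (3, 7), (3, 8), (3, 12), (3, 14), (3, 17), (3, 19), (3, 23), (3, 24), (3, 28), (3, 30), (4, 1), (4, 3), (4, 7), (4, 8), (4, 12), (4, 14), (4, 17), (4, 19), (4, 23), (4, 24), (4, 28), (4, 30), (5, 1), (5, 3), (5, 7), (5, 8), (5, 12), (5, 14), (5, 17), (5, 19), (5, 23), (5, 24), (5, 28), (5, 30), (6, 1), (6, 3), (6, 7), (6, 8), (6, 12), (6, 14), (6, 17), (6, 19), (6, 23), (6, 24), (6, 28), (6, 30), (7, 1), (7, 3), (7, 7), (7, 8), (7, 12), (7, 14), (7, 17), (7, 19), (7, 23), (7, 24), (7, 28), (7, 30)]
Holes: [(0, 1), (0, 3), (0, 7), (0, 8), (0, 12), (0, 14), (0, 17), (0, 19), (0, 23), (0, 24), (0, 28), (0, 30), (1, 1), (1, 3), (1, 7), (1, 8), (1, 12), (1, 14), (1, 17), (1, 19), (1, 23), (1, 24), (1, 28), (1, 30), (2, 1), (2, 3), (2, 7), (2, 8), (2, 12), (2, 14), (2, 17), (2, 19), (2, 23), (2, 24), (2, 28), (2, 30), (3, 1), (3, 3), (3, 7), (3, 8), (3, 12), (3, 14), (3, 17), (3, 19), (3, 23), (3, 24), (3, 28), (3, 30), (4, 1), (4, 3), (4, 7), (4, 8), (4, 12), (4, 14), (4, 17), (4, 19), (4, 23), (4, 24), (4, 28), (4, 30), (5, 1), (5, 3), (5, 7), (5, 8), (5, 12), (5, 14), (5, 17), (5, 19), (5, 23), (5, 24), (5, 28), (5, 30), (6, 1), (6, 3), (6, 7), (6, 8), (6, 12), (6, 14), (6, 17), (6, 19), (6, 23), (6, 24), (6, 28), (6, 30), (7, 1), (7, 3), (7, 7), (7, 8), (7, 12), (7, 14), (7, 17), (7, 19), (7, 23), (7, 24), (7, 28), (7, 30)]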